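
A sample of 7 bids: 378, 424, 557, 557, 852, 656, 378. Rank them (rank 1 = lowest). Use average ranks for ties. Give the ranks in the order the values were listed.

Sorted (ascending): 378, 378, 424, 557, 557, 656, 852
The 2 values of 378 occupy positions 1–2 → average rank (1+2)/2 = 1.5.
The 2 values of 557 occupy positions 4–5 → average rank (4+5)/2 = 4.5.

1.5, 3, 4.5, 4.5, 7, 6, 1.5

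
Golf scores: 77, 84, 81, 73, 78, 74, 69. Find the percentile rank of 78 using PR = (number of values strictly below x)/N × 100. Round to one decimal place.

N = 7.
Strictly below 78: 4. Equal to 78: 1.
PR = 4/7 × 100 = 57.1

57.1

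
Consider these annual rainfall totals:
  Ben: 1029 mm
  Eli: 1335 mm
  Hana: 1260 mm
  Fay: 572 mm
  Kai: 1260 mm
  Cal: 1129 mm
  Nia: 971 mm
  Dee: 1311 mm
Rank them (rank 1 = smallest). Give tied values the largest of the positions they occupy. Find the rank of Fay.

1

Sorted (ascending): 572, 971, 1029, 1129, 1260, 1260, 1311, 1335
The 2 values of 1260 occupy positions 5–6 → each gets rank 6.
Fay has value 572 mm → rank 1.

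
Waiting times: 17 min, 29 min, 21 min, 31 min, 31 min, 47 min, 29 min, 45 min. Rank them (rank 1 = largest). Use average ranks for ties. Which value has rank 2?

45

Sorted (descending): 47, 45, 31, 31, 29, 29, 21, 17
The 2 values of 31 occupy positions 3–4 → average rank (3+4)/2 = 3.5.
The 2 values of 29 occupy positions 5–6 → average rank (5+6)/2 = 5.5.
Rank 2 → value 45.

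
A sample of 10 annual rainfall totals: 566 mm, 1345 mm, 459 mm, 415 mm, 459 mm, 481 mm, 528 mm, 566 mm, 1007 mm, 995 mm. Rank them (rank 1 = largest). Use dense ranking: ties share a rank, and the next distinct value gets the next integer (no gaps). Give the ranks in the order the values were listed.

4, 1, 7, 8, 7, 6, 5, 4, 2, 3

Sorted (descending): 1345, 1007, 995, 566, 566, 528, 481, 459, 459, 415
The 2 values of 566 share dense rank 4.
The 2 values of 459 share dense rank 7.
Remaining distinct values take the next consecutive integers.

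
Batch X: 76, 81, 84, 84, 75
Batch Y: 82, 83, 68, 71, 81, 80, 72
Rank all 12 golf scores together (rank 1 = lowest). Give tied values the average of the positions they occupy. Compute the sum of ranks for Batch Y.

38.5

Sorted (ascending): 68, 71, 72, 75, 76, 80, 81, 81, 82, 83, 84, 84
The 2 values of 81 occupy positions 7–8 → average rank (7+8)/2 = 7.5.
The 2 values of 84 occupy positions 11–12 → average rank (11+12)/2 = 11.5.
Batch Y values → pooled ranks: 82→9, 83→10, 68→1, 71→2, 81→7.5, 80→6, 72→3
Rank sum = 9 + 10 + 1 + 2 + 7.5 + 6 + 3 = 38.5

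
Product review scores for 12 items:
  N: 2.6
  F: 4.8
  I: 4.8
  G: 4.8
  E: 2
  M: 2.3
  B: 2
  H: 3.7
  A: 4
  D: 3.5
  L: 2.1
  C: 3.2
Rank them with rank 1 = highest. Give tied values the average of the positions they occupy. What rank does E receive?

Sorted (descending): 4.8, 4.8, 4.8, 4, 3.7, 3.5, 3.2, 2.6, 2.3, 2.1, 2, 2
The 3 values of 4.8 occupy positions 1–3 → average rank 2.
The 2 values of 2 occupy positions 11–12 → average rank (11+12)/2 = 11.5.
E has value 2 → rank 11.5.

11.5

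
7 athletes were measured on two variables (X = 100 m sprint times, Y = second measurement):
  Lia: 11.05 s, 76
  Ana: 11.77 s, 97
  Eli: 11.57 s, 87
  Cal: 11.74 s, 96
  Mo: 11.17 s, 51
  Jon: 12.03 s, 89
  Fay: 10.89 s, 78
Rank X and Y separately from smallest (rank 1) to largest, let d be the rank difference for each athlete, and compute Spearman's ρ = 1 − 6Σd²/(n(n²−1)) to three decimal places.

0.750

Ranks of variable 1: 2, 6, 4, 5, 3, 7, 1
Ranks of variable 2: 2, 7, 4, 6, 1, 5, 3
d = r₁ − r₂: 0, -1, 0, -1, 2, 2, -2
d²: 0, 1, 0, 1, 4, 4, 4; Σd² = 14
ρ = 1 − 6·14/(7·48) = 1 − 84/336 = 0.750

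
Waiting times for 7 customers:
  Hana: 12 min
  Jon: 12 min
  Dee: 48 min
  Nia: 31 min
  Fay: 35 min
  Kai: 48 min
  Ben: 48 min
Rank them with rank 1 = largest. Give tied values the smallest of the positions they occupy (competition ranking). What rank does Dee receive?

Sorted (descending): 48, 48, 48, 35, 31, 12, 12
The 3 values of 48 occupy positions 1–3 → each gets rank 1.
The 2 values of 12 occupy positions 6–7 → each gets rank 6.
Dee has value 48 min → rank 1.

1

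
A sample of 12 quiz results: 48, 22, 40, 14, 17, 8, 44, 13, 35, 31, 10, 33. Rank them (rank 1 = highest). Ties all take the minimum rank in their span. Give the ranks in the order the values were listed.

Sorted (descending): 48, 44, 40, 35, 33, 31, 22, 17, 14, 13, 10, 8
No ties — each value takes its position as its rank.

1, 7, 3, 9, 8, 12, 2, 10, 4, 6, 11, 5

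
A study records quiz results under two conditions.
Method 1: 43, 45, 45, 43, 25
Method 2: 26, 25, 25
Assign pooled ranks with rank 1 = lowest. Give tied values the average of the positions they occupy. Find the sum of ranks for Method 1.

Sorted (ascending): 25, 25, 25, 26, 43, 43, 45, 45
The 3 values of 25 occupy positions 1–3 → average rank 2.
The 2 values of 43 occupy positions 5–6 → average rank (5+6)/2 = 5.5.
The 2 values of 45 occupy positions 7–8 → average rank (7+8)/2 = 7.5.
Method 1 values → pooled ranks: 43→5.5, 45→7.5, 45→7.5, 43→5.5, 25→2
Rank sum = 5.5 + 7.5 + 7.5 + 5.5 + 2 = 28

28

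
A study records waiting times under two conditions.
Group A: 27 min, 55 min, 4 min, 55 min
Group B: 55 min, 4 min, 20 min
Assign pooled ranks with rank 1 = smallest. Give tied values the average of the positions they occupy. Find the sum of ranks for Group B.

Sorted (ascending): 4, 4, 20, 27, 55, 55, 55
The 2 values of 4 occupy positions 1–2 → average rank (1+2)/2 = 1.5.
The 3 values of 55 occupy positions 5–7 → average rank 6.
Group B values → pooled ranks: 55→6, 4→1.5, 20→3
Rank sum = 6 + 1.5 + 3 = 10.5

10.5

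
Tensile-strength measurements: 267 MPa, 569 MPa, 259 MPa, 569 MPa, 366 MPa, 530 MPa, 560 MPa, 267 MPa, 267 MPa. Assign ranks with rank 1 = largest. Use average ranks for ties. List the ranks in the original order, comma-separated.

7, 1.5, 9, 1.5, 5, 4, 3, 7, 7

Sorted (descending): 569, 569, 560, 530, 366, 267, 267, 267, 259
The 2 values of 569 occupy positions 1–2 → average rank (1+2)/2 = 1.5.
The 3 values of 267 occupy positions 6–8 → average rank 7.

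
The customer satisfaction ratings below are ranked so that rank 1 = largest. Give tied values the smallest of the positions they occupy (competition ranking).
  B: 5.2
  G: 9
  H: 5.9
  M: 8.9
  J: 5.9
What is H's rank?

3

Sorted (descending): 9, 8.9, 5.9, 5.9, 5.2
The 2 values of 5.9 occupy positions 3–4 → each gets rank 3.
H has value 5.9 → rank 3.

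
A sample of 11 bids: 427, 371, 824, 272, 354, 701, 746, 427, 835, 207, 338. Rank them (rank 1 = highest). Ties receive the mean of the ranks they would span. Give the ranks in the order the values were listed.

Sorted (descending): 835, 824, 746, 701, 427, 427, 371, 354, 338, 272, 207
The 2 values of 427 occupy positions 5–6 → average rank (5+6)/2 = 5.5.

5.5, 7, 2, 10, 8, 4, 3, 5.5, 1, 11, 9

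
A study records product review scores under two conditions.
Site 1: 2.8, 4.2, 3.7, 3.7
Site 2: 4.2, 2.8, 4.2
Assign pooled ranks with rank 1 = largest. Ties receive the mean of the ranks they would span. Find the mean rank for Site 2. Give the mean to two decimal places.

Sorted (descending): 4.2, 4.2, 4.2, 3.7, 3.7, 2.8, 2.8
The 3 values of 4.2 occupy positions 1–3 → average rank 2.
The 2 values of 3.7 occupy positions 4–5 → average rank (4+5)/2 = 4.5.
The 2 values of 2.8 occupy positions 6–7 → average rank (6+7)/2 = 6.5.
Site 2 values → pooled ranks: 4.2→2, 2.8→6.5, 4.2→2
Mean rank = (2 + 6.5 + 2) / 3 = 3.50

3.50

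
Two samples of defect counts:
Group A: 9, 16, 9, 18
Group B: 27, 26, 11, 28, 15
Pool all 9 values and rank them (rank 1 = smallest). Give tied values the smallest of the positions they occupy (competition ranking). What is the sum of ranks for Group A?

13

Sorted (ascending): 9, 9, 11, 15, 16, 18, 26, 27, 28
The 2 values of 9 occupy positions 1–2 → each gets rank 1.
Group A values → pooled ranks: 9→1, 16→5, 9→1, 18→6
Rank sum = 1 + 5 + 1 + 6 = 13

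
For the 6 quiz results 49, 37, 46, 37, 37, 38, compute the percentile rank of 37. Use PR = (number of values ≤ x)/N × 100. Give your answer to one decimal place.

N = 6.
Strictly below 37: 0. Equal to 37: 3.
PR = 3/6 × 100 = 50.0

50.0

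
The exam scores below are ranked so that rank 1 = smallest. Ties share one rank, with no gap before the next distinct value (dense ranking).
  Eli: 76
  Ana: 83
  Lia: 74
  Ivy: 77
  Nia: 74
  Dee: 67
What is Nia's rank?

Sorted (ascending): 67, 74, 74, 76, 77, 83
The 2 values of 74 share dense rank 2.
Remaining distinct values take the next consecutive integers.
Nia has value 74 → rank 2.

2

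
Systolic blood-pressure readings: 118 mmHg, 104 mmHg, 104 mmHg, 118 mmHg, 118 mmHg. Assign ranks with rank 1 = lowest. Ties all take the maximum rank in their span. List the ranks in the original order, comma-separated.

Sorted (ascending): 104, 104, 118, 118, 118
The 2 values of 104 occupy positions 1–2 → each gets rank 2.
The 3 values of 118 occupy positions 3–5 → each gets rank 5.

5, 2, 2, 5, 5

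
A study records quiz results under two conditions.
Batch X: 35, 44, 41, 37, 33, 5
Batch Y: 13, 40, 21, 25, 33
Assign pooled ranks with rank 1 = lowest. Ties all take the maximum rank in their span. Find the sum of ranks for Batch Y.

Sorted (ascending): 5, 13, 21, 25, 33, 33, 35, 37, 40, 41, 44
The 2 values of 33 occupy positions 5–6 → each gets rank 6.
Batch Y values → pooled ranks: 13→2, 40→9, 21→3, 25→4, 33→6
Rank sum = 2 + 9 + 3 + 4 + 6 = 24

24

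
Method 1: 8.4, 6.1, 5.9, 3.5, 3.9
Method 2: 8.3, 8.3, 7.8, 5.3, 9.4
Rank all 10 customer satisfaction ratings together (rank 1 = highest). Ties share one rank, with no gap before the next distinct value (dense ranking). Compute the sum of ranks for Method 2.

Sorted (descending): 9.4, 8.4, 8.3, 8.3, 7.8, 6.1, 5.9, 5.3, 3.9, 3.5
The 2 values of 8.3 share dense rank 3.
Remaining distinct values take the next consecutive integers.
Method 2 values → pooled ranks: 8.3→3, 8.3→3, 7.8→4, 5.3→7, 9.4→1
Rank sum = 3 + 3 + 4 + 7 + 1 = 18

18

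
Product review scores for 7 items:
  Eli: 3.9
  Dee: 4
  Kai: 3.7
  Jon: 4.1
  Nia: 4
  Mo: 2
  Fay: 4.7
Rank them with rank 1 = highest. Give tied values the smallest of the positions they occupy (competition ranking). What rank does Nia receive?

3

Sorted (descending): 4.7, 4.1, 4, 4, 3.9, 3.7, 2
The 2 values of 4 occupy positions 3–4 → each gets rank 3.
Nia has value 4 → rank 3.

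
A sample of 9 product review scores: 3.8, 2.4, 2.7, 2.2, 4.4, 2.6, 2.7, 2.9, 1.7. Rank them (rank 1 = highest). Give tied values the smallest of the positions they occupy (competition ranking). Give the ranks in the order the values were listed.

Sorted (descending): 4.4, 3.8, 2.9, 2.7, 2.7, 2.6, 2.4, 2.2, 1.7
The 2 values of 2.7 occupy positions 4–5 → each gets rank 4.

2, 7, 4, 8, 1, 6, 4, 3, 9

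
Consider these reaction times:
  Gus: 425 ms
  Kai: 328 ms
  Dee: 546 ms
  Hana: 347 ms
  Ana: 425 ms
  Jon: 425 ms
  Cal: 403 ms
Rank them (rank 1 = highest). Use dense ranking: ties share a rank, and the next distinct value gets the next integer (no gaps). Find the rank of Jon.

Sorted (descending): 546, 425, 425, 425, 403, 347, 328
The 3 values of 425 share dense rank 2.
Remaining distinct values take the next consecutive integers.
Jon has value 425 ms → rank 2.

2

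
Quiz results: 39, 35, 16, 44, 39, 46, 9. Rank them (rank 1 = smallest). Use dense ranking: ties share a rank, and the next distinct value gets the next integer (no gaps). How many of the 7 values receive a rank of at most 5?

6

Sorted (ascending): 9, 16, 35, 39, 39, 44, 46
The 2 values of 39 share dense rank 4.
Remaining distinct values take the next consecutive integers.
Ranks ≤ 5: {1, 2, 3, 4, 4, 5} → 6 values.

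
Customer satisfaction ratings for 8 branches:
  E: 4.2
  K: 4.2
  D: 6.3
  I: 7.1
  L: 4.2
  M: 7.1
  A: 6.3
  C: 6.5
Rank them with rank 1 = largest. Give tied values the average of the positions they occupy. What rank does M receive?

Sorted (descending): 7.1, 7.1, 6.5, 6.3, 6.3, 4.2, 4.2, 4.2
The 2 values of 7.1 occupy positions 1–2 → average rank (1+2)/2 = 1.5.
The 2 values of 6.3 occupy positions 4–5 → average rank (4+5)/2 = 4.5.
The 3 values of 4.2 occupy positions 6–8 → average rank 7.
M has value 7.1 → rank 1.5.

1.5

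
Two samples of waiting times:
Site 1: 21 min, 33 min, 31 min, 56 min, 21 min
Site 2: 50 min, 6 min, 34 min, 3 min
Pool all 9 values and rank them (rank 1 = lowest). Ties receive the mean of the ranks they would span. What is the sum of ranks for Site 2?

18

Sorted (ascending): 3, 6, 21, 21, 31, 33, 34, 50, 56
The 2 values of 21 occupy positions 3–4 → average rank (3+4)/2 = 3.5.
Site 2 values → pooled ranks: 50→8, 6→2, 34→7, 3→1
Rank sum = 8 + 2 + 7 + 1 = 18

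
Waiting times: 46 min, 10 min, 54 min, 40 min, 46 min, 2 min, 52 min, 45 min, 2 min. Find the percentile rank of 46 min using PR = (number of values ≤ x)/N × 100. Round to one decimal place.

N = 9.
Strictly below 46: 5. Equal to 46: 2.
PR = 7/9 × 100 = 77.8

77.8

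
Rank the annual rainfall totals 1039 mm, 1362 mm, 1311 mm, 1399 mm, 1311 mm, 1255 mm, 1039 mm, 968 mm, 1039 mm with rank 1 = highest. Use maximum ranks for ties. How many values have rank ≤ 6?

5

Sorted (descending): 1399, 1362, 1311, 1311, 1255, 1039, 1039, 1039, 968
The 2 values of 1311 occupy positions 3–4 → each gets rank 4.
The 3 values of 1039 occupy positions 6–8 → each gets rank 8.
Ranks ≤ 6: {1, 2, 4, 4, 5} → 5 values.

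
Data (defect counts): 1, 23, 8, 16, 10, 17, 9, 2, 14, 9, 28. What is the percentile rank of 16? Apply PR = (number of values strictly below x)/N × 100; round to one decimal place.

63.6

N = 11.
Strictly below 16: 7. Equal to 16: 1.
PR = 7/11 × 100 = 63.6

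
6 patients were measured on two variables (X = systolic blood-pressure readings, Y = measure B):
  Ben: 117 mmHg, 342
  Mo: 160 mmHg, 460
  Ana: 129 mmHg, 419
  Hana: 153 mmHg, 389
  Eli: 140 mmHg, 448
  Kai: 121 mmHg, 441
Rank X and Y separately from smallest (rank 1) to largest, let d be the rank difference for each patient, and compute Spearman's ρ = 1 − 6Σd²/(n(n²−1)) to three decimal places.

0.600

Ranks of variable 1: 1, 6, 3, 5, 4, 2
Ranks of variable 2: 1, 6, 3, 2, 5, 4
d = r₁ − r₂: 0, 0, 0, 3, -1, -2
d²: 0, 0, 0, 9, 1, 4; Σd² = 14
ρ = 1 − 6·14/(6·35) = 1 − 84/210 = 0.600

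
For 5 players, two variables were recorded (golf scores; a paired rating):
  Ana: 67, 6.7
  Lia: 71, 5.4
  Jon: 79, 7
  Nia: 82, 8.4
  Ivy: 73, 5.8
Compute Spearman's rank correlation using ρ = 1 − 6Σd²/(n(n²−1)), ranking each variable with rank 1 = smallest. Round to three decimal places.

0.700

Ranks of variable 1: 1, 2, 4, 5, 3
Ranks of variable 2: 3, 1, 4, 5, 2
d = r₁ − r₂: -2, 1, 0, 0, 1
d²: 4, 1, 0, 0, 1; Σd² = 6
ρ = 1 − 6·6/(5·24) = 1 − 36/120 = 0.700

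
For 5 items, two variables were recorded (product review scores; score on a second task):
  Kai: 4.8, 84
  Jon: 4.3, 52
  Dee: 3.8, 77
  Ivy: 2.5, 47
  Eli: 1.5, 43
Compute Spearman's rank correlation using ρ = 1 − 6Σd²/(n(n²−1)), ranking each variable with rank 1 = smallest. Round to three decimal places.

Ranks of variable 1: 5, 4, 3, 2, 1
Ranks of variable 2: 5, 3, 4, 2, 1
d = r₁ − r₂: 0, 1, -1, 0, 0
d²: 0, 1, 1, 0, 0; Σd² = 2
ρ = 1 − 6·2/(5·24) = 1 − 12/120 = 0.900

0.900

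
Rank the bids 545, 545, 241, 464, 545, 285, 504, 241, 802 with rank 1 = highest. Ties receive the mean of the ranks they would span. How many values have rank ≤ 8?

Sorted (descending): 802, 545, 545, 545, 504, 464, 285, 241, 241
The 3 values of 545 occupy positions 2–4 → average rank 3.
The 2 values of 241 occupy positions 8–9 → average rank (8+9)/2 = 8.5.
Ranks ≤ 8: {1, 3, 3, 3, 5, 6, 7} → 7 values.

7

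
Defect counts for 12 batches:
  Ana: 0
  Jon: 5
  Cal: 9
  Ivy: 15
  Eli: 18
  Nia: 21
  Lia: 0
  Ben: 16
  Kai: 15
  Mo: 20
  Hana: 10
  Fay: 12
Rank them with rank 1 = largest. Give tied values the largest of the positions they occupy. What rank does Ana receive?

12

Sorted (descending): 21, 20, 18, 16, 15, 15, 12, 10, 9, 5, 0, 0
The 2 values of 15 occupy positions 5–6 → each gets rank 6.
The 2 values of 0 occupy positions 11–12 → each gets rank 12.
Ana has value 0 → rank 12.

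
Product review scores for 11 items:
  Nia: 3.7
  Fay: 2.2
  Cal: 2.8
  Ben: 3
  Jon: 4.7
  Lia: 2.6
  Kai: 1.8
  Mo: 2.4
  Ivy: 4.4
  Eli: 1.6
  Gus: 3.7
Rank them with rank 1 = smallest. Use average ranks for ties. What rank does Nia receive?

8.5

Sorted (ascending): 1.6, 1.8, 2.2, 2.4, 2.6, 2.8, 3, 3.7, 3.7, 4.4, 4.7
The 2 values of 3.7 occupy positions 8–9 → average rank (8+9)/2 = 8.5.
Nia has value 3.7 → rank 8.5.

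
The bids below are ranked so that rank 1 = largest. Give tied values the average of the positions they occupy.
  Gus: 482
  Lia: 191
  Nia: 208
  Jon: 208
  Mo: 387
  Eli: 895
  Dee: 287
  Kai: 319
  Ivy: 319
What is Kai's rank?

4.5

Sorted (descending): 895, 482, 387, 319, 319, 287, 208, 208, 191
The 2 values of 319 occupy positions 4–5 → average rank (4+5)/2 = 4.5.
The 2 values of 208 occupy positions 7–8 → average rank (7+8)/2 = 7.5.
Kai has value 319 → rank 4.5.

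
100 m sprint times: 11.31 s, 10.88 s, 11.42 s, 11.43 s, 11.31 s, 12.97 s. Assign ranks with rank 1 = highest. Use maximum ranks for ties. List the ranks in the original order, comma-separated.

5, 6, 3, 2, 5, 1

Sorted (descending): 12.97, 11.43, 11.42, 11.31, 11.31, 10.88
The 2 values of 11.31 occupy positions 4–5 → each gets rank 5.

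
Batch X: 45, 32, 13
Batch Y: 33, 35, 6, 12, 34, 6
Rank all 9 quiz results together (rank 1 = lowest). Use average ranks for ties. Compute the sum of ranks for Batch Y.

Sorted (ascending): 6, 6, 12, 13, 32, 33, 34, 35, 45
The 2 values of 6 occupy positions 1–2 → average rank (1+2)/2 = 1.5.
Batch Y values → pooled ranks: 33→6, 35→8, 6→1.5, 12→3, 34→7, 6→1.5
Rank sum = 6 + 8 + 1.5 + 3 + 7 + 1.5 = 27

27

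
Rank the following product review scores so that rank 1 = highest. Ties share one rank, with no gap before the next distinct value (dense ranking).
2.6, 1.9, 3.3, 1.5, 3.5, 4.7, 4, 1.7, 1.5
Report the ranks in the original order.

Sorted (descending): 4.7, 4, 3.5, 3.3, 2.6, 1.9, 1.7, 1.5, 1.5
The 2 values of 1.5 share dense rank 8.
Remaining distinct values take the next consecutive integers.

5, 6, 4, 8, 3, 1, 2, 7, 8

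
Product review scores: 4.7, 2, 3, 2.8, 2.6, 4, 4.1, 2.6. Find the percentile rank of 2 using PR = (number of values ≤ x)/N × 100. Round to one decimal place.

12.5

N = 8.
Strictly below 2: 0. Equal to 2: 1.
PR = 1/8 × 100 = 12.5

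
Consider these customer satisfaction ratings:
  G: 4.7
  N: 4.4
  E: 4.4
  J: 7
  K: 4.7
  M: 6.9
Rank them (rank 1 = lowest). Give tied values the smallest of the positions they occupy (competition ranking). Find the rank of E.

1

Sorted (ascending): 4.4, 4.4, 4.7, 4.7, 6.9, 7
The 2 values of 4.4 occupy positions 1–2 → each gets rank 1.
The 2 values of 4.7 occupy positions 3–4 → each gets rank 3.
E has value 4.4 → rank 1.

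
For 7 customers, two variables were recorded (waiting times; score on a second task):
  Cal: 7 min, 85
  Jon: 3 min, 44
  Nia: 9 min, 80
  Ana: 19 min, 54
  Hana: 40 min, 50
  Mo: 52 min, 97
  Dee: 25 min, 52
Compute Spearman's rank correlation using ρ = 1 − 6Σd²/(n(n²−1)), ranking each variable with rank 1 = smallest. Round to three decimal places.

0.286

Ranks of variable 1: 2, 1, 3, 4, 6, 7, 5
Ranks of variable 2: 6, 1, 5, 4, 2, 7, 3
d = r₁ − r₂: -4, 0, -2, 0, 4, 0, 2
d²: 16, 0, 4, 0, 16, 0, 4; Σd² = 40
ρ = 1 − 6·40/(7·48) = 1 − 240/336 = 0.286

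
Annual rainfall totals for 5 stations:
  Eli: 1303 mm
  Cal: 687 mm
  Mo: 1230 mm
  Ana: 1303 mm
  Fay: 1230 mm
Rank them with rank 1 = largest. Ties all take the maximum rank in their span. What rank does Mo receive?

Sorted (descending): 1303, 1303, 1230, 1230, 687
The 2 values of 1303 occupy positions 1–2 → each gets rank 2.
The 2 values of 1230 occupy positions 3–4 → each gets rank 4.
Mo has value 1230 mm → rank 4.

4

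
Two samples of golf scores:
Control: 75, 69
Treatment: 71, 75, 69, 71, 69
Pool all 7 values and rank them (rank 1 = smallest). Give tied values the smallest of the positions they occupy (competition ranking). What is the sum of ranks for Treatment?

16

Sorted (ascending): 69, 69, 69, 71, 71, 75, 75
The 3 values of 69 occupy positions 1–3 → each gets rank 1.
The 2 values of 71 occupy positions 4–5 → each gets rank 4.
The 2 values of 75 occupy positions 6–7 → each gets rank 6.
Treatment values → pooled ranks: 71→4, 75→6, 69→1, 71→4, 69→1
Rank sum = 4 + 6 + 1 + 4 + 1 = 16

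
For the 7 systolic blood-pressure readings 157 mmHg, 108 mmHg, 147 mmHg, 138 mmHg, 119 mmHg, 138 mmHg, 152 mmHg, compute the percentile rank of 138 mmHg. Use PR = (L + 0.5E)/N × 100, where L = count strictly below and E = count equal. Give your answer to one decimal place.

42.9

N = 7.
Strictly below 138: 2. Equal to 138: 2.
PR = (2 + 0.5·2)/7 × 100 = 42.9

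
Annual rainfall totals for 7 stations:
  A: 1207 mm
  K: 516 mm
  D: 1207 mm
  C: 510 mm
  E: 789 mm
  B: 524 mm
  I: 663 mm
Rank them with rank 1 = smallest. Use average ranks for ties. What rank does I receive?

Sorted (ascending): 510, 516, 524, 663, 789, 1207, 1207
The 2 values of 1207 occupy positions 6–7 → average rank (6+7)/2 = 6.5.
I has value 663 mm → rank 4.

4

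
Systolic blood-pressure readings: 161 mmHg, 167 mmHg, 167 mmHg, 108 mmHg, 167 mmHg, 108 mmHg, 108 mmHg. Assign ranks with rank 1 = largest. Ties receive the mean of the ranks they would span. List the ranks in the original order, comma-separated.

Sorted (descending): 167, 167, 167, 161, 108, 108, 108
The 3 values of 167 occupy positions 1–3 → average rank 2.
The 3 values of 108 occupy positions 5–7 → average rank 6.

4, 2, 2, 6, 2, 6, 6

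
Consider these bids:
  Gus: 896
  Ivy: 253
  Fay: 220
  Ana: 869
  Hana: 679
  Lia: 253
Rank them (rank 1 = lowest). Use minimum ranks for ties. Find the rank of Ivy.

2

Sorted (ascending): 220, 253, 253, 679, 869, 896
The 2 values of 253 occupy positions 2–3 → each gets rank 2.
Ivy has value 253 → rank 2.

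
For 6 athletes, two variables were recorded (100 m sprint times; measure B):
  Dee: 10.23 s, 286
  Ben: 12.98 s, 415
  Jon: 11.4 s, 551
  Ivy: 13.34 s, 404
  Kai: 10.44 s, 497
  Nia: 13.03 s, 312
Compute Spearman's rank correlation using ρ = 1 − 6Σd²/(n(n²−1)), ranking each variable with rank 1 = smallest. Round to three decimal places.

Ranks of variable 1: 1, 4, 3, 6, 2, 5
Ranks of variable 2: 1, 4, 6, 3, 5, 2
d = r₁ − r₂: 0, 0, -3, 3, -3, 3
d²: 0, 0, 9, 9, 9, 9; Σd² = 36
ρ = 1 − 6·36/(6·35) = 1 − 216/210 = -0.029

-0.029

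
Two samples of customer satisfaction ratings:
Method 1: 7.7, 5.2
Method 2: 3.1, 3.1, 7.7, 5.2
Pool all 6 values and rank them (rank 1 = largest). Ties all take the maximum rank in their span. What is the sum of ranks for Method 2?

18

Sorted (descending): 7.7, 7.7, 5.2, 5.2, 3.1, 3.1
The 2 values of 7.7 occupy positions 1–2 → each gets rank 2.
The 2 values of 5.2 occupy positions 3–4 → each gets rank 4.
The 2 values of 3.1 occupy positions 5–6 → each gets rank 6.
Method 2 values → pooled ranks: 3.1→6, 3.1→6, 7.7→2, 5.2→4
Rank sum = 6 + 6 + 2 + 4 = 18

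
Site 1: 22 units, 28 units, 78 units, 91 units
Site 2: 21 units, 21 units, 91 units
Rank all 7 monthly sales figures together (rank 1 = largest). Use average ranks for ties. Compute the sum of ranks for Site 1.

13.5

Sorted (descending): 91, 91, 78, 28, 22, 21, 21
The 2 values of 91 occupy positions 1–2 → average rank (1+2)/2 = 1.5.
The 2 values of 21 occupy positions 6–7 → average rank (6+7)/2 = 6.5.
Site 1 values → pooled ranks: 22→5, 28→4, 78→3, 91→1.5
Rank sum = 5 + 4 + 3 + 1.5 = 13.5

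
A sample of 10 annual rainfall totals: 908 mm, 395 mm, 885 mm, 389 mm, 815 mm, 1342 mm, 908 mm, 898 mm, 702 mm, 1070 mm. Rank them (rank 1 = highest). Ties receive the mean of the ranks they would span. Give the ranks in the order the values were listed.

3.5, 9, 6, 10, 7, 1, 3.5, 5, 8, 2

Sorted (descending): 1342, 1070, 908, 908, 898, 885, 815, 702, 395, 389
The 2 values of 908 occupy positions 3–4 → average rank (3+4)/2 = 3.5.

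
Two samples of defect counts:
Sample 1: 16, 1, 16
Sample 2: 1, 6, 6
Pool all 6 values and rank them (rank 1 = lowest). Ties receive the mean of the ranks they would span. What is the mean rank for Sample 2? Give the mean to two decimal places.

Sorted (ascending): 1, 1, 6, 6, 16, 16
The 2 values of 1 occupy positions 1–2 → average rank (1+2)/2 = 1.5.
The 2 values of 6 occupy positions 3–4 → average rank (3+4)/2 = 3.5.
The 2 values of 16 occupy positions 5–6 → average rank (5+6)/2 = 5.5.
Sample 2 values → pooled ranks: 1→1.5, 6→3.5, 6→3.5
Mean rank = (1.5 + 3.5 + 3.5) / 3 = 2.83

2.83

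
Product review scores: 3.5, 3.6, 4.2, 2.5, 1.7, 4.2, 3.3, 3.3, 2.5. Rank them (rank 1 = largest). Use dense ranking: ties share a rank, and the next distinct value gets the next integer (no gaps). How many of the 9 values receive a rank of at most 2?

Sorted (descending): 4.2, 4.2, 3.6, 3.5, 3.3, 3.3, 2.5, 2.5, 1.7
The 2 values of 4.2 share dense rank 1.
The 2 values of 3.3 share dense rank 4.
The 2 values of 2.5 share dense rank 5.
Remaining distinct values take the next consecutive integers.
Ranks ≤ 2: {1, 1, 2} → 3 values.

3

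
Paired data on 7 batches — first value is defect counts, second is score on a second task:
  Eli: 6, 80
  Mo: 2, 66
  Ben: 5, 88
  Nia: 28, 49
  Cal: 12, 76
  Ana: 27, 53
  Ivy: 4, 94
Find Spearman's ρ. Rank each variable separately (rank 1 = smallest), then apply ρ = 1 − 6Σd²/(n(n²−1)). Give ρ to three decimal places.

-0.643

Ranks of variable 1: 4, 1, 3, 7, 5, 6, 2
Ranks of variable 2: 5, 3, 6, 1, 4, 2, 7
d = r₁ − r₂: -1, -2, -3, 6, 1, 4, -5
d²: 1, 4, 9, 36, 1, 16, 25; Σd² = 92
ρ = 1 − 6·92/(7·48) = 1 − 552/336 = -0.643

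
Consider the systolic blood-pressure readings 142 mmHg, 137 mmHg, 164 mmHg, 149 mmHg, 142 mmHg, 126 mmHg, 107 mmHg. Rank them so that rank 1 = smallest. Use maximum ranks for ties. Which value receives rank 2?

Sorted (ascending): 107, 126, 137, 142, 142, 149, 164
The 2 values of 142 occupy positions 4–5 → each gets rank 5.
Rank 2 → value 126.

126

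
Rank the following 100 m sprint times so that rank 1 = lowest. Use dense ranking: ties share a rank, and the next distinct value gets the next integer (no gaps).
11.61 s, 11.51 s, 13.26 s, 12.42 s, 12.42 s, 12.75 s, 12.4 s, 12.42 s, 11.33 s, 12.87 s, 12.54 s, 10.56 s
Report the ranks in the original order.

Sorted (ascending): 10.56, 11.33, 11.51, 11.61, 12.4, 12.42, 12.42, 12.42, 12.54, 12.75, 12.87, 13.26
The 3 values of 12.42 share dense rank 6.
Remaining distinct values take the next consecutive integers.

4, 3, 10, 6, 6, 8, 5, 6, 2, 9, 7, 1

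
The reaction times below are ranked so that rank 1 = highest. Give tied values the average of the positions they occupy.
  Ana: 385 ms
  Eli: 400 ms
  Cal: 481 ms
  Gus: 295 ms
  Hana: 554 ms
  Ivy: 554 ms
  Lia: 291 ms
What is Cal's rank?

Sorted (descending): 554, 554, 481, 400, 385, 295, 291
The 2 values of 554 occupy positions 1–2 → average rank (1+2)/2 = 1.5.
Cal has value 481 ms → rank 3.

3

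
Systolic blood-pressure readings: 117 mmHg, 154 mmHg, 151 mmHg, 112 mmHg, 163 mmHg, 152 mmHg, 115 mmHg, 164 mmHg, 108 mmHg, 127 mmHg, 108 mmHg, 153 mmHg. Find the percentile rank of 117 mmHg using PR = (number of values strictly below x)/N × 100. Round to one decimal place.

33.3

N = 12.
Strictly below 117: 4. Equal to 117: 1.
PR = 4/12 × 100 = 33.3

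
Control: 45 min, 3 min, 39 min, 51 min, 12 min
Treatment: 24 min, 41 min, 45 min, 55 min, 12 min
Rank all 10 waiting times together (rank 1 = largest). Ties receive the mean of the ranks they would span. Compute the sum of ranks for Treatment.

Sorted (descending): 55, 51, 45, 45, 41, 39, 24, 12, 12, 3
The 2 values of 45 occupy positions 3–4 → average rank (3+4)/2 = 3.5.
The 2 values of 12 occupy positions 8–9 → average rank (8+9)/2 = 8.5.
Treatment values → pooled ranks: 24→7, 41→5, 45→3.5, 55→1, 12→8.5
Rank sum = 7 + 5 + 3.5 + 1 + 8.5 = 25

25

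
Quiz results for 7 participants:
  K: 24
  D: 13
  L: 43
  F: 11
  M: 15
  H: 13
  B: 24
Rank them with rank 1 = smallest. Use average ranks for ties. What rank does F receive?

1

Sorted (ascending): 11, 13, 13, 15, 24, 24, 43
The 2 values of 13 occupy positions 2–3 → average rank (2+3)/2 = 2.5.
The 2 values of 24 occupy positions 5–6 → average rank (5+6)/2 = 5.5.
F has value 11 → rank 1.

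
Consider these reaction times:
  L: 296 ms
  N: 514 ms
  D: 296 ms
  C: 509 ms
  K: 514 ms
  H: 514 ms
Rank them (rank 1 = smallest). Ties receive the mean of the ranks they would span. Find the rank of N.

Sorted (ascending): 296, 296, 509, 514, 514, 514
The 2 values of 296 occupy positions 1–2 → average rank (1+2)/2 = 1.5.
The 3 values of 514 occupy positions 4–6 → average rank 5.
N has value 514 ms → rank 5.

5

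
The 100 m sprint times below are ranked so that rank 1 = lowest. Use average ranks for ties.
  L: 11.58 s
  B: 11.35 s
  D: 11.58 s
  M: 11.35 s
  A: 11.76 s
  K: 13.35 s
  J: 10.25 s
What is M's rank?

Sorted (ascending): 10.25, 11.35, 11.35, 11.58, 11.58, 11.76, 13.35
The 2 values of 11.35 occupy positions 2–3 → average rank (2+3)/2 = 2.5.
The 2 values of 11.58 occupy positions 4–5 → average rank (4+5)/2 = 4.5.
M has value 11.35 s → rank 2.5.

2.5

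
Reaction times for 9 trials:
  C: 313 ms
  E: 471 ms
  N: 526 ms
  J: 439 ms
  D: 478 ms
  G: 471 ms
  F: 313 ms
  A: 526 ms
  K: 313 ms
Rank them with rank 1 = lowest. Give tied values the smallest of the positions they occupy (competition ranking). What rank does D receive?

7

Sorted (ascending): 313, 313, 313, 439, 471, 471, 478, 526, 526
The 3 values of 313 occupy positions 1–3 → each gets rank 1.
The 2 values of 471 occupy positions 5–6 → each gets rank 5.
The 2 values of 526 occupy positions 8–9 → each gets rank 8.
D has value 478 ms → rank 7.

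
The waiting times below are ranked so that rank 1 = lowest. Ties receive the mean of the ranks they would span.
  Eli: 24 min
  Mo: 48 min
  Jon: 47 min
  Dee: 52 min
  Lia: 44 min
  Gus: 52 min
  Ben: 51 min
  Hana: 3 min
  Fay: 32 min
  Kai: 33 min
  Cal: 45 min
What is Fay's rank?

Sorted (ascending): 3, 24, 32, 33, 44, 45, 47, 48, 51, 52, 52
The 2 values of 52 occupy positions 10–11 → average rank (10+11)/2 = 10.5.
Fay has value 32 min → rank 3.

3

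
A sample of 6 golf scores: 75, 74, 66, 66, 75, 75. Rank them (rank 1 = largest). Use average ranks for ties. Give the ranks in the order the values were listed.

Sorted (descending): 75, 75, 75, 74, 66, 66
The 3 values of 75 occupy positions 1–3 → average rank 2.
The 2 values of 66 occupy positions 5–6 → average rank (5+6)/2 = 5.5.

2, 4, 5.5, 5.5, 2, 2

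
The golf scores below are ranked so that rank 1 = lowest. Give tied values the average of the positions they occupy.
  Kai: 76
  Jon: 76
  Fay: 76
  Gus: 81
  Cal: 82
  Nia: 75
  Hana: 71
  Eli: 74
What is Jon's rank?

5

Sorted (ascending): 71, 74, 75, 76, 76, 76, 81, 82
The 3 values of 76 occupy positions 4–6 → average rank 5.
Jon has value 76 → rank 5.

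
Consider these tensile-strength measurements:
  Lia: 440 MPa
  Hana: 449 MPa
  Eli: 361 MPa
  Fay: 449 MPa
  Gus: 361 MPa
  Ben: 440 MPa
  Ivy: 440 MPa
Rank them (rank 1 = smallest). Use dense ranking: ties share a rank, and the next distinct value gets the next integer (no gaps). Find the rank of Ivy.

2

Sorted (ascending): 361, 361, 440, 440, 440, 449, 449
The 2 values of 361 share dense rank 1.
The 3 values of 440 share dense rank 2.
The 2 values of 449 share dense rank 3.
Ivy has value 440 MPa → rank 2.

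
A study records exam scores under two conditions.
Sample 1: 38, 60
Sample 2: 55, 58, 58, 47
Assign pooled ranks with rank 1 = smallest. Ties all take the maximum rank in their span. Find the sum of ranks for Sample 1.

Sorted (ascending): 38, 47, 55, 58, 58, 60
The 2 values of 58 occupy positions 4–5 → each gets rank 5.
Sample 1 values → pooled ranks: 38→1, 60→6
Rank sum = 1 + 6 = 7

7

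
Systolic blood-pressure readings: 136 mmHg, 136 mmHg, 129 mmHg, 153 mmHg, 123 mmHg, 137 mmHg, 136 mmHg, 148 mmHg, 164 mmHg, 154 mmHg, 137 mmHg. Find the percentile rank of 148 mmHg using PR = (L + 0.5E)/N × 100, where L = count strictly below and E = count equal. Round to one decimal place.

68.2

N = 11.
Strictly below 148: 7. Equal to 148: 1.
PR = (7 + 0.5·1)/11 × 100 = 68.2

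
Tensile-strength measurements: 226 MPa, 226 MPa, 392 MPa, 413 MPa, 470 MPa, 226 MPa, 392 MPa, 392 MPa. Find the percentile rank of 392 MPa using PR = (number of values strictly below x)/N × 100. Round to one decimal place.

N = 8.
Strictly below 392: 3. Equal to 392: 3.
PR = 3/8 × 100 = 37.5

37.5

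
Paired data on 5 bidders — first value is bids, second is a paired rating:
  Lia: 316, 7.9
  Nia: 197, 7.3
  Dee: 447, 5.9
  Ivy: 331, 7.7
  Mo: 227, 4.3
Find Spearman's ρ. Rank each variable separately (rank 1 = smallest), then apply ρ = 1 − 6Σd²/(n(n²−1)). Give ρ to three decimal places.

0.100

Ranks of variable 1: 3, 1, 5, 4, 2
Ranks of variable 2: 5, 3, 2, 4, 1
d = r₁ − r₂: -2, -2, 3, 0, 1
d²: 4, 4, 9, 0, 1; Σd² = 18
ρ = 1 − 6·18/(5·24) = 1 − 108/120 = 0.100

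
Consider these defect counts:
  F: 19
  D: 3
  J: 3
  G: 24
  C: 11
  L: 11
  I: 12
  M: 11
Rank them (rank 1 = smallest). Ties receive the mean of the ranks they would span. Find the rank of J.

1.5

Sorted (ascending): 3, 3, 11, 11, 11, 12, 19, 24
The 2 values of 3 occupy positions 1–2 → average rank (1+2)/2 = 1.5.
The 3 values of 11 occupy positions 3–5 → average rank 4.
J has value 3 → rank 1.5.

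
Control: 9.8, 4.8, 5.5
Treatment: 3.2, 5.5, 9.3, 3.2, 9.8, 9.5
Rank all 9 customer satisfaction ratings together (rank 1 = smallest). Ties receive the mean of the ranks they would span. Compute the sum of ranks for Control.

16

Sorted (ascending): 3.2, 3.2, 4.8, 5.5, 5.5, 9.3, 9.5, 9.8, 9.8
The 2 values of 3.2 occupy positions 1–2 → average rank (1+2)/2 = 1.5.
The 2 values of 5.5 occupy positions 4–5 → average rank (4+5)/2 = 4.5.
The 2 values of 9.8 occupy positions 8–9 → average rank (8+9)/2 = 8.5.
Control values → pooled ranks: 9.8→8.5, 4.8→3, 5.5→4.5
Rank sum = 8.5 + 3 + 4.5 = 16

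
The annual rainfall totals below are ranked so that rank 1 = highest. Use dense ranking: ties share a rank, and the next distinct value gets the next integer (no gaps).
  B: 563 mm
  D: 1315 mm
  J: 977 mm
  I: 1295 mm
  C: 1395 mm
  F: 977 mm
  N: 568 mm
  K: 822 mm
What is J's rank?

4

Sorted (descending): 1395, 1315, 1295, 977, 977, 822, 568, 563
The 2 values of 977 share dense rank 4.
Remaining distinct values take the next consecutive integers.
J has value 977 mm → rank 4.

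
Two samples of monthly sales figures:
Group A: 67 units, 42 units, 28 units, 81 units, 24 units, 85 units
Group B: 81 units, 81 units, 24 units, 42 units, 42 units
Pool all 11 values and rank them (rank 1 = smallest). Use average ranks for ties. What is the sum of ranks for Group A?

Sorted (ascending): 24, 24, 28, 42, 42, 42, 67, 81, 81, 81, 85
The 2 values of 24 occupy positions 1–2 → average rank (1+2)/2 = 1.5.
The 3 values of 42 occupy positions 4–6 → average rank 5.
The 3 values of 81 occupy positions 8–10 → average rank 9.
Group A values → pooled ranks: 67→7, 42→5, 28→3, 81→9, 24→1.5, 85→11
Rank sum = 7 + 5 + 3 + 9 + 1.5 + 11 = 36.5

36.5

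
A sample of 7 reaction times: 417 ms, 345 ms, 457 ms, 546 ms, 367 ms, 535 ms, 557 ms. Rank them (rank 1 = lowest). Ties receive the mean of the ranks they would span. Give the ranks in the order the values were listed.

3, 1, 4, 6, 2, 5, 7

Sorted (ascending): 345, 367, 417, 457, 535, 546, 557
No ties — each value takes its position as its rank.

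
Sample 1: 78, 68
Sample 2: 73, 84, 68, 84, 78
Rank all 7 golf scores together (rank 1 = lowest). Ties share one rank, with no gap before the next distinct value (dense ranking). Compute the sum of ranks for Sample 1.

Sorted (ascending): 68, 68, 73, 78, 78, 84, 84
The 2 values of 68 share dense rank 1.
The 2 values of 78 share dense rank 3.
The 2 values of 84 share dense rank 4.
Remaining distinct values take the next consecutive integers.
Sample 1 values → pooled ranks: 78→3, 68→1
Rank sum = 3 + 1 = 4

4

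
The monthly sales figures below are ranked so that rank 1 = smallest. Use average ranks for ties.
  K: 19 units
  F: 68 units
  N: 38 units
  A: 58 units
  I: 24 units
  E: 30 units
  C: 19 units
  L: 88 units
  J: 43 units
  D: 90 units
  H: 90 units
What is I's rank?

3

Sorted (ascending): 19, 19, 24, 30, 38, 43, 58, 68, 88, 90, 90
The 2 values of 19 occupy positions 1–2 → average rank (1+2)/2 = 1.5.
The 2 values of 90 occupy positions 10–11 → average rank (10+11)/2 = 10.5.
I has value 24 units → rank 3.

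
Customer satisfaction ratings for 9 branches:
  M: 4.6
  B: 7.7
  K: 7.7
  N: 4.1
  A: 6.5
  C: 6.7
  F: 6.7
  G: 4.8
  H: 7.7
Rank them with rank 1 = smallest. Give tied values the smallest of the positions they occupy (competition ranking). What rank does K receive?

7

Sorted (ascending): 4.1, 4.6, 4.8, 6.5, 6.7, 6.7, 7.7, 7.7, 7.7
The 2 values of 6.7 occupy positions 5–6 → each gets rank 5.
The 3 values of 7.7 occupy positions 7–9 → each gets rank 7.
K has value 7.7 → rank 7.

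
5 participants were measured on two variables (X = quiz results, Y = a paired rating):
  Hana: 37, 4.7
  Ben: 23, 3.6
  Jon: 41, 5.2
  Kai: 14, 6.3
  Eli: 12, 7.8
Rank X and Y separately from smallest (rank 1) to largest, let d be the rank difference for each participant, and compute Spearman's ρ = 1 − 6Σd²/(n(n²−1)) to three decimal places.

Ranks of variable 1: 4, 3, 5, 2, 1
Ranks of variable 2: 2, 1, 3, 4, 5
d = r₁ − r₂: 2, 2, 2, -2, -4
d²: 4, 4, 4, 4, 16; Σd² = 32
ρ = 1 − 6·32/(5·24) = 1 − 192/120 = -0.600

-0.600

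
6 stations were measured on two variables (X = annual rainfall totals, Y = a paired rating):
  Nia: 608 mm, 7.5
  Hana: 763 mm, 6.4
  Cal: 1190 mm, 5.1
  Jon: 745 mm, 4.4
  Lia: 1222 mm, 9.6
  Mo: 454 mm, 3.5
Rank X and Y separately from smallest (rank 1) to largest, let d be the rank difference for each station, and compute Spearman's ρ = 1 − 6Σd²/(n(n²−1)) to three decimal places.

Ranks of variable 1: 2, 4, 5, 3, 6, 1
Ranks of variable 2: 5, 4, 3, 2, 6, 1
d = r₁ − r₂: -3, 0, 2, 1, 0, 0
d²: 9, 0, 4, 1, 0, 0; Σd² = 14
ρ = 1 − 6·14/(6·35) = 1 − 84/210 = 0.600

0.600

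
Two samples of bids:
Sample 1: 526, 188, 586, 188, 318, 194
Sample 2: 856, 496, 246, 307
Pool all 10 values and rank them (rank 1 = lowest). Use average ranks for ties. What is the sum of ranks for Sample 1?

Sorted (ascending): 188, 188, 194, 246, 307, 318, 496, 526, 586, 856
The 2 values of 188 occupy positions 1–2 → average rank (1+2)/2 = 1.5.
Sample 1 values → pooled ranks: 526→8, 188→1.5, 586→9, 188→1.5, 318→6, 194→3
Rank sum = 8 + 1.5 + 9 + 1.5 + 6 + 3 = 29

29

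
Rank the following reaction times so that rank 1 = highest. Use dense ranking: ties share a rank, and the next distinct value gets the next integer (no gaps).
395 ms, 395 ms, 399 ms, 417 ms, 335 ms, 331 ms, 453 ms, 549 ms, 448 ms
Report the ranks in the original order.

6, 6, 5, 4, 7, 8, 2, 1, 3

Sorted (descending): 549, 453, 448, 417, 399, 395, 395, 335, 331
The 2 values of 395 share dense rank 6.
Remaining distinct values take the next consecutive integers.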